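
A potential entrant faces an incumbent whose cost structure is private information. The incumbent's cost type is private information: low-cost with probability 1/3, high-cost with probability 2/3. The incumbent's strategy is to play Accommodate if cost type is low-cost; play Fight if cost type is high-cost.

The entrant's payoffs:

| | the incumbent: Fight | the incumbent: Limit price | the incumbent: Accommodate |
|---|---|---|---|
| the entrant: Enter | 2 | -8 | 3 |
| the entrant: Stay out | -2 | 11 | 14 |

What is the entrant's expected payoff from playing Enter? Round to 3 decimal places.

E[Enter] = 1/3·3 + 2/3·2 = 1 + 4/3 = 7/3

2.333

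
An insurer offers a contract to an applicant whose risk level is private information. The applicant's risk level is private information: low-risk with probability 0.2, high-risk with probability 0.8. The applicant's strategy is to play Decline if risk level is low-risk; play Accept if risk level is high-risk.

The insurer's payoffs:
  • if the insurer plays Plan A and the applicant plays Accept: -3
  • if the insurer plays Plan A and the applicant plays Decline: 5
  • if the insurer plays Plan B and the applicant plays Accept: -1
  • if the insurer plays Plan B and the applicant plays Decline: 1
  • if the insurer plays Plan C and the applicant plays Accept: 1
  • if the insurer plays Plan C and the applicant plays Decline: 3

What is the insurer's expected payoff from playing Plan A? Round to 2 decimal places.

Take the expectation over the applicant's risk level, weighting each type's action by its prior probability.
E[Plan A] = 0.2·5 + 0.8·(-3) = 1 + (-2.4) = -1.4

-1.40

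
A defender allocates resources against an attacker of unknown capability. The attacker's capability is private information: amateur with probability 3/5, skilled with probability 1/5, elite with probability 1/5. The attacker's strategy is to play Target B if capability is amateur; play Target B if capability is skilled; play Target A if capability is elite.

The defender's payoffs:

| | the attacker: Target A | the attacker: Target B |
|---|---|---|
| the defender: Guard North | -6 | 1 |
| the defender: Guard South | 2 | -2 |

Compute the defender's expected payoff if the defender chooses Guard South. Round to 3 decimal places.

E[Guard South] = 3/5·(-2) + 1/5·(-2) + 1/5·2 = (-6/5) + (-2/5) + 2/5 = -6/5

-1.200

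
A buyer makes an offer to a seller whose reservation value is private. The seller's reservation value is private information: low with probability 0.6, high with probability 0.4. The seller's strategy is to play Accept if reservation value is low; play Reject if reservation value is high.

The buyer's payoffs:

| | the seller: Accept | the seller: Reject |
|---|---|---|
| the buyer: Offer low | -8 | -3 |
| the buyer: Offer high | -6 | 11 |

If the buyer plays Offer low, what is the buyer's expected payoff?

E[Offer low] = 0.6·(-8) + 0.4·(-3) = (-4.8) + (-1.2) = -6

-6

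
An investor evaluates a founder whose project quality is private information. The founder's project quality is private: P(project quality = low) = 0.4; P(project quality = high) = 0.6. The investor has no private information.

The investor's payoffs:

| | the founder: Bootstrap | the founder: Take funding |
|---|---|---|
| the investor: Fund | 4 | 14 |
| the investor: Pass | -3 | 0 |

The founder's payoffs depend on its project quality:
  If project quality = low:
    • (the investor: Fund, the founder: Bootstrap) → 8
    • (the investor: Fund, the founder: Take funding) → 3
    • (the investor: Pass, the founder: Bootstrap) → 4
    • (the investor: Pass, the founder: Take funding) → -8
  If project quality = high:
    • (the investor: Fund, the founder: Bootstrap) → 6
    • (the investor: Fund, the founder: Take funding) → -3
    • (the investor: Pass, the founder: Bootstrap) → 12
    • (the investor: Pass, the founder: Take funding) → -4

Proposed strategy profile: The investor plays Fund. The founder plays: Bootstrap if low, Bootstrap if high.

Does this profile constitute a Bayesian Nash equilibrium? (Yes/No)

Yes

The investor plays Fund: E[Fund] = 0.4·(4) + 0.6·(4) = 4; E[Pass] = -3. Best-responding. ✓
The founder (project quality low), facing Fund: Bootstrap gives 8, Take funding gives 3. Proposed Bootstrap is best. ✓
The founder (project quality high), facing Fund: Bootstrap gives 6, Take funding gives -3. Proposed Bootstrap is best. ✓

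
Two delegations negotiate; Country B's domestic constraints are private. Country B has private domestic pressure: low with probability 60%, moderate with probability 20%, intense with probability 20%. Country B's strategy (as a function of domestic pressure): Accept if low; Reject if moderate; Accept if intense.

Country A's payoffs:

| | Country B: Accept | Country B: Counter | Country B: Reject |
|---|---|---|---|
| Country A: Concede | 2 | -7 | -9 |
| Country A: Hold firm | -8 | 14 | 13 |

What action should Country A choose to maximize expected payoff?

Concede

E[Concede] = 0.6·(2) + 0.2·(-9) + 0.2·(2) = -0.2
E[Hold firm] = 0.6·(-8) + 0.2·(13) + 0.2·(-8) = -3.8
Best response: Concede (-0.2 is the largest).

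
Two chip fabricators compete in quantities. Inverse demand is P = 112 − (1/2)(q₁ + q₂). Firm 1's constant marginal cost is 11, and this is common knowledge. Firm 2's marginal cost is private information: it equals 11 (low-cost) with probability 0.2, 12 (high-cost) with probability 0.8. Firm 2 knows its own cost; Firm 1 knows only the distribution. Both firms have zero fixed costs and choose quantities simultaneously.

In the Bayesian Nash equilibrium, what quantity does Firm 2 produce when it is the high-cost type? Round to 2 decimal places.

66.07

Each type of Firm 2 best-responds to q₁; Firm 1 best-responds to the expected q₂ over Firm 2's types.
Firm 2 with cost c maximizes (112 − (1/2)(q₁+q₂) − c)·q₂, giving q₂(c) = (112 − c − (1/2)q₁).
E[c₂] = 0.2·11 + 0.8·12 = 11.8
Firm 1's FOC against E[q₂] yields q₁ = (112 − 2·11 + E[c₂])/(3/2) = (112 − 22 + 11.8)/(3/2) = 67.8667.
q₂(high-cost) = (112 − 12 − (1/2)·67.8667) = 66.0667.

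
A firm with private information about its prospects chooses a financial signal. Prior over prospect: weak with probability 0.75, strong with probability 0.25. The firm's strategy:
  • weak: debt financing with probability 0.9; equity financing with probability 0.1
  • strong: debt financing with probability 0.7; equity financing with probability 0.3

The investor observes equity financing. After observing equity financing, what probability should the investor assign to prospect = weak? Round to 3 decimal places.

0.500

Apply Bayes' rule using the sender's strategy as the likelihood.
P(equity financing) = 0.75·0.1 + 0.25·0.3 = 0.15
P(weak | equity financing) = (0.75·0.1) / 0.15 = 0.075 / 0.15 = 0.5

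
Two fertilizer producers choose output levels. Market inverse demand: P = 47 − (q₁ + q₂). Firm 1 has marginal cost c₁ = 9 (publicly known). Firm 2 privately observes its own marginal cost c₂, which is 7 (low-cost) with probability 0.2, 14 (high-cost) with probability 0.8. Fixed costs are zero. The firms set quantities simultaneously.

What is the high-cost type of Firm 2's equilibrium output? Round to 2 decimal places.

9.57

Type-c best response for Firm 2: q₂(c) = (47 − c)/2 − q₁/2.
Firm 1 maximizes expected profit; its first-order condition is 47 − 2q₁ − E[q₂] − 9 = 0.
Substituting E[q₂] and solving: E[c₂] = 12.6, so q₁ = (47 − 2·9 + 12.6)/3 = 13.8667.
q₂(high-cost) = (47 − 14 − 13.8667)/2 = 9.56667.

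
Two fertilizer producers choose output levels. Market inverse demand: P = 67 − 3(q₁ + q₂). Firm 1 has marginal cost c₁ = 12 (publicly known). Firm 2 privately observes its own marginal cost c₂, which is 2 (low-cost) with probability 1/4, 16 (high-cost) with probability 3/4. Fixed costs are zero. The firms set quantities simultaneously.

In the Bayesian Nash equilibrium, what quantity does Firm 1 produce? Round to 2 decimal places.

6.17

Type-c best response for Firm 2: q₂(c) = (67 − c)/6 − q₁/2.
Firm 1 maximizes expected profit; its first-order condition is 67 − 6q₁ − 3E[q₂] − 12 = 0.
Substituting E[q₂] and solving: E[c₂] = 12.5, so q₁ = (67 − 2·12 + 12.5)/9 = 6.16667.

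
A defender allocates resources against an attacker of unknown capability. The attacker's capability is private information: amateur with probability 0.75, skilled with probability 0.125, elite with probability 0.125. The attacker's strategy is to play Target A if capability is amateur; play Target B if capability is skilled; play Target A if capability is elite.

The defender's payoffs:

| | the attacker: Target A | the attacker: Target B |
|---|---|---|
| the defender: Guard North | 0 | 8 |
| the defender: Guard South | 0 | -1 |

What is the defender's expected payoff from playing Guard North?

Take the expectation over the attacker's capability, weighting each type's action by its prior probability.
E[Guard North] = 0.75·0 + 0.125·8 + 0.125·0 = 0 + 1 + 0 = 1

1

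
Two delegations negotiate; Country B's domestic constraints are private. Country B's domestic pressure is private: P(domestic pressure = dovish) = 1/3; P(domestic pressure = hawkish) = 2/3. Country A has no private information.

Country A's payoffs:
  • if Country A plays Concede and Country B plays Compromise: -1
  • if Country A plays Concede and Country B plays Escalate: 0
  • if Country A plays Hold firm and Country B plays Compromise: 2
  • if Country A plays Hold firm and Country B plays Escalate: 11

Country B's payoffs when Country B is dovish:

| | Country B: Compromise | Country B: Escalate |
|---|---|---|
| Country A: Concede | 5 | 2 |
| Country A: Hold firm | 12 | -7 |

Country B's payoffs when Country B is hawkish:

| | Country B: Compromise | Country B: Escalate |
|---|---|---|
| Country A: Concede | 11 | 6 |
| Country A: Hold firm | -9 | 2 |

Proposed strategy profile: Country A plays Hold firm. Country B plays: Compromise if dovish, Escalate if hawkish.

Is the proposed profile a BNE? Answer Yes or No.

Country A plays Hold firm: E[Hold firm] = 1/3·(2) + 2/3·(11) = 8; E[Concede] = -1/3. Best-responding. ✓
Country B (domestic pressure dovish), facing Hold firm: Compromise gives 12, Escalate gives -7. Proposed Compromise is best. ✓
Country B (domestic pressure hawkish), facing Hold firm: Compromise gives -9, Escalate gives 2. Proposed Escalate is best. ✓

Yes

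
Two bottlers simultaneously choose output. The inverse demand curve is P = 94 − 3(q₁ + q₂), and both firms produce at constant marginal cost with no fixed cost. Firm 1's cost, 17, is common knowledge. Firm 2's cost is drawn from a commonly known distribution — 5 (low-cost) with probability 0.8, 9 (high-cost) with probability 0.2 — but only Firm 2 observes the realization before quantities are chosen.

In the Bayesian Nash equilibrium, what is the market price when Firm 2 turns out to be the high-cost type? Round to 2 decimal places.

40.53

Firm 2 with cost c maximizes (94 − 3(q₁+q₂) − c)·q₂, giving q₂(c) = (94 − c − 3q₁)/6.
E[c₂] = 0.8·5 + 0.2·9 = 5.8
Firm 1's FOC against E[q₂] yields q₁ = (94 − 2·17 + E[c₂])/9 = (94 − 34 + 5.8)/9 = 7.31111.
q₂(high-cost) = 10.5111, so P = 94 − 3·(7.31111 + 10.5111) = 40.5333.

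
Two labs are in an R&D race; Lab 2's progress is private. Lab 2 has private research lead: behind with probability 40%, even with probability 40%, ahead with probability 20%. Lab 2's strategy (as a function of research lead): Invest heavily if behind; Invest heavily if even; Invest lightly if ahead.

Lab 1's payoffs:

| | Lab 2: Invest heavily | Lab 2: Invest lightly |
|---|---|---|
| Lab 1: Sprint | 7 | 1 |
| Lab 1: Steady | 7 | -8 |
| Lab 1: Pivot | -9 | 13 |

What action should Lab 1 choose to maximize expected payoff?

Sprint

E[Sprint] = 0.4·(7) + 0.4·(7) + 0.2·(1) = 5.8
E[Steady] = 0.4·(7) + 0.4·(7) + 0.2·(-8) = 4
E[Pivot] = 0.4·(-9) + 0.4·(-9) + 0.2·(13) = -4.6
Best response: Sprint (5.8 is the largest).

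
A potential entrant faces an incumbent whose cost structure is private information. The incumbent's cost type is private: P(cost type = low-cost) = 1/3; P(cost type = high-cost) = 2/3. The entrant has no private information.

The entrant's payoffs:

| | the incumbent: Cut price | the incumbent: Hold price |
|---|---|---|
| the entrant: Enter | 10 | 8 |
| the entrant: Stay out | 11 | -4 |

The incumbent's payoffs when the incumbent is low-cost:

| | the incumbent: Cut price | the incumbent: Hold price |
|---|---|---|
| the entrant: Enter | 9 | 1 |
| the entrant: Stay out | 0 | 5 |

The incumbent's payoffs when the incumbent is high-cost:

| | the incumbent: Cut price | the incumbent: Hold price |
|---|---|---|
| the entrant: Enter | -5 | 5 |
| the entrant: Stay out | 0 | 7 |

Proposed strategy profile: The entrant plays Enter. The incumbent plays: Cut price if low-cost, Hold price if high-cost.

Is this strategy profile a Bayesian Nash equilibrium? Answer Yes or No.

The entrant plays Enter: E[Enter] = 1/3·(10) + 2/3·(8) = 26/3; E[Stay out] = 1. Best-responding. ✓
The incumbent (cost type low-cost), facing Enter: Cut price gives 9, Hold price gives 1. Proposed Cut price is best. ✓
The incumbent (cost type high-cost), facing Enter: Cut price gives -5, Hold price gives 5. Proposed Hold price is best. ✓

Yes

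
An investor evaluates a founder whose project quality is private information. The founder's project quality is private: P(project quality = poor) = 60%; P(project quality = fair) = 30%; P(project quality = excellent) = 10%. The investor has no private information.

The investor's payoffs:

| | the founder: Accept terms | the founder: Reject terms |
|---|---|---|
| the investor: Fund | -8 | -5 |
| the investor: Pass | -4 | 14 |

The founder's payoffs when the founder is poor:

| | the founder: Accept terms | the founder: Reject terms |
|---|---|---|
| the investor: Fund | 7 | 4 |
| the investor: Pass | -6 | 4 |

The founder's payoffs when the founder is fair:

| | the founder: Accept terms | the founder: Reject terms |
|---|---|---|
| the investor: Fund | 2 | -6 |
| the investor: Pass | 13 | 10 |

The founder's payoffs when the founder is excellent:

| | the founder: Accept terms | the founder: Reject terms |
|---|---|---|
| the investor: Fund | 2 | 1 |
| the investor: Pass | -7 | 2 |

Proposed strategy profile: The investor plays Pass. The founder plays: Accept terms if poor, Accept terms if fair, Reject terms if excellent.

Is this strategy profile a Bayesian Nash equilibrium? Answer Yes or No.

No

A profile is a BNE iff every type of every player is best-responding given beliefs about the other side.
The investor plays Pass: E[Pass] = 0.6·(-4) + 0.3·(-4) + 0.1·(14) = -2.2; E[Fund] = -7.7. Best-responding. ✓
The founder (project quality poor), facing Pass: Accept terms gives -6, Reject terms gives 4. Proposed Accept terms is not best — profitable deviation exists. ✗
The founder (project quality fair), facing Pass: Accept terms gives 13, Reject terms gives 10. Proposed Accept terms is best. ✓
The founder (project quality excellent), facing Pass: Accept terms gives -7, Reject terms gives 2. Proposed Reject terms is best. ✓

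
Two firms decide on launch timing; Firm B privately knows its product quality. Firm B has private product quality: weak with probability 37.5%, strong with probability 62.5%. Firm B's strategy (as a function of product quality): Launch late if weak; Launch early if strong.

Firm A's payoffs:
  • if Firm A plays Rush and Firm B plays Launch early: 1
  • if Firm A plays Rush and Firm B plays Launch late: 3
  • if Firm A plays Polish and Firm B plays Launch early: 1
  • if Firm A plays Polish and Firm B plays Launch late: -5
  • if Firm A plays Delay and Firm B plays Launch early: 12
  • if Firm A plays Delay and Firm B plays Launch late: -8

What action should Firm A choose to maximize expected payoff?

Delay

E[Rush] = 0.375·(3) + 0.625·(1) = 1.75
E[Polish] = 0.375·(-5) + 0.625·(1) = -1.25
E[Delay] = 0.375·(-8) + 0.625·(12) = 4.5
Best response: Delay (4.5 is the largest).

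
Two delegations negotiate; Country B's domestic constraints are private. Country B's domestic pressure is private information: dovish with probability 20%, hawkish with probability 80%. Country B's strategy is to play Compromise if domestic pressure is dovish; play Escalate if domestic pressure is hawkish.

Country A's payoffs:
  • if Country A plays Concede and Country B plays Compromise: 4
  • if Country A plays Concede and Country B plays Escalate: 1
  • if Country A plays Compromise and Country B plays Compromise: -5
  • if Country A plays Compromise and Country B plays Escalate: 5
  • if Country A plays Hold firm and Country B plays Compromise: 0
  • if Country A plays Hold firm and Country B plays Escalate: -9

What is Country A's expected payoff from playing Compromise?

3

Take the expectation over Country B's domestic pressure, weighting each type's action by its prior probability.
E[Compromise] = 0.2·(-5) + 0.8·5 = (-1) + 4 = 3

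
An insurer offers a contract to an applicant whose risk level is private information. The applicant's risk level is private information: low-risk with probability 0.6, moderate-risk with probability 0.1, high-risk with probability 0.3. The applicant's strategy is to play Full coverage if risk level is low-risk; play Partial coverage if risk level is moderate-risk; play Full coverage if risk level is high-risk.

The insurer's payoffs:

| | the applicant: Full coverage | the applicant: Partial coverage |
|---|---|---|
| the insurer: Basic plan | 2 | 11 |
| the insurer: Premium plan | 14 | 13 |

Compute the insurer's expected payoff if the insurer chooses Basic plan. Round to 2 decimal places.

E[Basic plan] = 0.6·2 + 0.1·11 + 0.3·2 = 1.2 + 1.1 + 0.6 = 2.9

2.90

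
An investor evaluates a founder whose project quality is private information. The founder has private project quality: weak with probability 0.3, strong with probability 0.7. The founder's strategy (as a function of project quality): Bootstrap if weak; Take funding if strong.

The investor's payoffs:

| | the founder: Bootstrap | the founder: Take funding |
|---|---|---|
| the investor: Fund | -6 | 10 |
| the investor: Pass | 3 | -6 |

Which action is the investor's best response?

Fund

Compute the investor's expected payoff for each action, taking the expectation over the founder's type.
E[Fund] = 0.3·(-6) + 0.7·(10) = 5.2
E[Pass] = 0.3·(3) + 0.7·(-6) = -3.3
Best response: Fund (5.2 is the largest).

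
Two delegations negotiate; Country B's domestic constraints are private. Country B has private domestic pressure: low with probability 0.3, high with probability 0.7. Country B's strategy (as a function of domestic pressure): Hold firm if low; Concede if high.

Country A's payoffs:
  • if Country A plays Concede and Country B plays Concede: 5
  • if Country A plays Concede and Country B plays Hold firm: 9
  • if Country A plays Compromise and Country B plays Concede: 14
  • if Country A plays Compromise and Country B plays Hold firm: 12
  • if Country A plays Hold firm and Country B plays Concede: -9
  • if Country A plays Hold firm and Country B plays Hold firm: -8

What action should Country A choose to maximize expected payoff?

Compromise

E[Concede] = 0.3·(9) + 0.7·(5) = 6.2
E[Compromise] = 0.3·(12) + 0.7·(14) = 13.4
E[Hold firm] = 0.3·(-8) + 0.7·(-9) = -8.7
Best response: Compromise (13.4 is the largest).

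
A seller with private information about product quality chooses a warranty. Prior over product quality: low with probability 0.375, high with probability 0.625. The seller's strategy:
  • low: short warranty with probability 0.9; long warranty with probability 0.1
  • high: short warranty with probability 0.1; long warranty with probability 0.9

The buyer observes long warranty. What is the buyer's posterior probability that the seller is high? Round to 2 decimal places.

Apply Bayes' rule using the sender's strategy as the likelihood.
P(long warranty) = 0.375·0.1 + 0.625·0.9 = 0.6
P(high | long warranty) = (0.625·0.9) / 0.6 = 0.5625 / 0.6 = 0.9375

0.94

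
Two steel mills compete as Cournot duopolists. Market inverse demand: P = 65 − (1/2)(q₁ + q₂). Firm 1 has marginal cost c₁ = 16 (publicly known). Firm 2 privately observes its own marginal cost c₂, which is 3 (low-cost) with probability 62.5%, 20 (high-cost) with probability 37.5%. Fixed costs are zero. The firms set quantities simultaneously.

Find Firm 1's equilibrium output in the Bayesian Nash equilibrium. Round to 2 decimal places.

28.25

Firm 2 with cost c maximizes (65 − (1/2)(q₁+q₂) − c)·q₂, giving q₂(c) = (65 − c − (1/2)q₁).
E[c₂] = 0.625·3 + 0.375·20 = 9.375
Firm 1's FOC against E[q₂] yields q₁ = (65 − 2·16 + E[c₂])/(3/2) = (65 − 32 + 9.375)/(3/2) = 28.25.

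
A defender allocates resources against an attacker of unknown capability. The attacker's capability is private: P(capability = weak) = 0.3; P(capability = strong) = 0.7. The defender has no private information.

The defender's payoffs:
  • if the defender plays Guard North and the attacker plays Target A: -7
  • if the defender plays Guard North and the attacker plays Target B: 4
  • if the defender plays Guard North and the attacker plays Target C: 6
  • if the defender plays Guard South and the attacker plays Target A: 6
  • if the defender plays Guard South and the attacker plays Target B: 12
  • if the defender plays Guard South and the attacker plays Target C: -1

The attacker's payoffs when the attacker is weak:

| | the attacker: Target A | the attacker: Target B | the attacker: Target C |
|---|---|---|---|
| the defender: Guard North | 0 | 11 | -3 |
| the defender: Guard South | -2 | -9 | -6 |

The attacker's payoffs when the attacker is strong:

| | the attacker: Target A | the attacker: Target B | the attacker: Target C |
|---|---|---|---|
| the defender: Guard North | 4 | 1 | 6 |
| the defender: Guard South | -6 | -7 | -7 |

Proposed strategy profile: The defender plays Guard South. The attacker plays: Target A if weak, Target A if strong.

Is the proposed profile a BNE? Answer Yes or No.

Yes

A profile is a BNE iff every type of every player is best-responding given beliefs about the other side.
The defender plays Guard South: E[Guard South] = 0.3·(6) + 0.7·(6) = 6; E[Guard North] = -7. Best-responding. ✓
The attacker (capability weak), facing Guard South: Target A gives -2, Target B gives -9, Target C gives -6. Proposed Target A is best. ✓
The attacker (capability strong), facing Guard South: Target A gives -6, Target B gives -7, Target C gives -7. Proposed Target A is best. ✓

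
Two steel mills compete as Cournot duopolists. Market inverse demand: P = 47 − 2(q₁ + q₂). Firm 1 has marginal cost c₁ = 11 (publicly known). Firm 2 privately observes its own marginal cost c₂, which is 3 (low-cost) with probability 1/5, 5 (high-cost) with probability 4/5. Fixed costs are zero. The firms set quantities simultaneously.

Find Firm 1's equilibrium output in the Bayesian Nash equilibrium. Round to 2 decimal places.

Firm 2 with cost c maximizes (47 − 2(q₁+q₂) − c)·q₂, giving q₂(c) = (47 − c − 2q₁)/4.
E[c₂] = 1/5·3 + 4/5·5 = 4.6
Firm 1's FOC against E[q₂] yields q₁ = (47 − 2·11 + E[c₂])/6 = (47 − 22 + 4.6)/6 = 4.93333.

4.93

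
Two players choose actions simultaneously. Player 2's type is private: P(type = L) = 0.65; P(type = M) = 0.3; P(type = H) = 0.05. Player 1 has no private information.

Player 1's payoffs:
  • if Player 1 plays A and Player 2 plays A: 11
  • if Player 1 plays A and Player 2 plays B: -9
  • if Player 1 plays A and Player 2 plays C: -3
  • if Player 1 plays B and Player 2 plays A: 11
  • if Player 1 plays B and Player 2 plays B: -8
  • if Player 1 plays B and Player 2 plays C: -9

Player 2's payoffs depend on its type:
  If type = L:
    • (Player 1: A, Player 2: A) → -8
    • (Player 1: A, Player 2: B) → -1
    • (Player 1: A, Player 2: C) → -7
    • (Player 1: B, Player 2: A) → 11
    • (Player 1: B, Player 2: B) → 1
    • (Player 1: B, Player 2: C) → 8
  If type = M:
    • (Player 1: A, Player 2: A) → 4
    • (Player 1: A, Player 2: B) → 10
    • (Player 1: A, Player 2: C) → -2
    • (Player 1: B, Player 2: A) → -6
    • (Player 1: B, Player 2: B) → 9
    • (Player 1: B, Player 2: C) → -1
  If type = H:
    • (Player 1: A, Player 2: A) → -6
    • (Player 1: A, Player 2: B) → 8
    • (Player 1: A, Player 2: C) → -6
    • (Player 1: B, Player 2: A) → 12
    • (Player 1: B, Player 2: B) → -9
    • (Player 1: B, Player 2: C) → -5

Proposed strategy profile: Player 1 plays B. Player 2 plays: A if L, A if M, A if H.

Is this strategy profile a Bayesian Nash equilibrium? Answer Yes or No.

No

Player 1 plays B: E[B] = 0.65·(11) + 0.3·(11) + 0.05·(11) = 11; E[A] = 11. Best-responding. ✓
Player 2 (type L), facing B: A gives 11, B gives 1, C gives 8. Proposed A is best. ✓
Player 2 (type M), facing B: A gives -6, B gives 9, C gives -1. Proposed A is not best — profitable deviation exists. ✗
Player 2 (type H), facing B: A gives 12, B gives -9, C gives -5. Proposed A is best. ✓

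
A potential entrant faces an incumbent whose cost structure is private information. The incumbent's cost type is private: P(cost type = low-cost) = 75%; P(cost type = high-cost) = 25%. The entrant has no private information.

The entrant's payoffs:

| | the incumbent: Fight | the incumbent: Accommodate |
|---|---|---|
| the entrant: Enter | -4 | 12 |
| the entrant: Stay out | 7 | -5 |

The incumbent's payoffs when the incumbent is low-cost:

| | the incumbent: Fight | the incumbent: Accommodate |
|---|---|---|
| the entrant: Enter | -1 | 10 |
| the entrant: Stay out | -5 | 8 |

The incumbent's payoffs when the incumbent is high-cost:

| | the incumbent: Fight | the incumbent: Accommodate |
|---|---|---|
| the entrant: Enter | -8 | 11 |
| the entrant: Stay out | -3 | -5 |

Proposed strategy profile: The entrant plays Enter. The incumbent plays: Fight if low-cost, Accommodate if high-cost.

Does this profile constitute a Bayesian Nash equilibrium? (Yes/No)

No

The entrant plays Enter: E[Enter] = 0.75·(-4) + 0.25·(12) = 0; E[Stay out] = 4. Not best-responding. ✗
The incumbent (cost type low-cost), facing Enter: Fight gives -1, Accommodate gives 10. Proposed Fight is not best — profitable deviation exists. ✗
The incumbent (cost type high-cost), facing Enter: Fight gives -8, Accommodate gives 11. Proposed Accommodate is best. ✓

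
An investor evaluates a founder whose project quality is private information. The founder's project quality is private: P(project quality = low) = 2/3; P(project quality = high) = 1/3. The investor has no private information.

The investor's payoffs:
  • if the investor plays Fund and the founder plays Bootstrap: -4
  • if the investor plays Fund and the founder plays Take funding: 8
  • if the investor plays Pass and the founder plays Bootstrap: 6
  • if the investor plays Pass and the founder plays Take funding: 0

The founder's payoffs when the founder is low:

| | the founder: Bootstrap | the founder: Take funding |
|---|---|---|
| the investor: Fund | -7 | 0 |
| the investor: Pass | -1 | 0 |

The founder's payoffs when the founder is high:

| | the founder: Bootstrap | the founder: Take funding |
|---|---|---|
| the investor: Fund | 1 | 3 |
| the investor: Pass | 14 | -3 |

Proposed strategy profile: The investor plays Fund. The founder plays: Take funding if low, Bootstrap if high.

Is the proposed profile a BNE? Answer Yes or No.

No

The investor plays Fund: E[Fund] = 2/3·(8) + 1/3·(-4) = 4; E[Pass] = 2. Best-responding. ✓
The founder (project quality low), facing Fund: Bootstrap gives -7, Take funding gives 0. Proposed Take funding is best. ✓
The founder (project quality high), facing Fund: Bootstrap gives 1, Take funding gives 3. Proposed Bootstrap is not best — profitable deviation exists. ✗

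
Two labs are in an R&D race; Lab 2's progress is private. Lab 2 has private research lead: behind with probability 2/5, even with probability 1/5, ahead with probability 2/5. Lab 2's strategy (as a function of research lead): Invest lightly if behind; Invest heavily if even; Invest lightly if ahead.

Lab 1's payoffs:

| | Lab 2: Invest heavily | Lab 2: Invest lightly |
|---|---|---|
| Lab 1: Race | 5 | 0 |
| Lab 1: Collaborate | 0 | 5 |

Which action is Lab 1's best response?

Collaborate

E[Race] = 2/5·(0) + 1/5·(5) + 2/5·(0) = 1
E[Collaborate] = 2/5·(5) + 1/5·(0) + 2/5·(5) = 4
Best response: Collaborate (4 is the largest).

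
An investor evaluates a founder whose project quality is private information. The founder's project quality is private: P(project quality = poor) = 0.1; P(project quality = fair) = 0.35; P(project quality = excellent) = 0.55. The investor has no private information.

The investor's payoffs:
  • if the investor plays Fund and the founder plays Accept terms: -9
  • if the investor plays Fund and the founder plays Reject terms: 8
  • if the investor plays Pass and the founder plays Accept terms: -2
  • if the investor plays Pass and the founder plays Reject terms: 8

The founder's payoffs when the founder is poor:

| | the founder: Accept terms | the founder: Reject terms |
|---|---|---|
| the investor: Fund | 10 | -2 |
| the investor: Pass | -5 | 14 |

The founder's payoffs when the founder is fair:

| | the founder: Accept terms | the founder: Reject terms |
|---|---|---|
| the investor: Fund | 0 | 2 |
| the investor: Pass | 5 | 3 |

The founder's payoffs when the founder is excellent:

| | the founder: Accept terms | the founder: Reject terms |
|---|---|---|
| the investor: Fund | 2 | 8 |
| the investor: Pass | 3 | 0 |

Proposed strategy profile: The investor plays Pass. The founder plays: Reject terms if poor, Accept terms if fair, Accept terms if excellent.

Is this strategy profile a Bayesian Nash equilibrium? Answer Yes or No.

Yes

The investor plays Pass: E[Pass] = 0.1·(8) + 0.35·(-2) + 0.55·(-2) = -1; E[Fund] = -7.3. Best-responding. ✓
The founder (project quality poor), facing Pass: Accept terms gives -5, Reject terms gives 14. Proposed Reject terms is best. ✓
The founder (project quality fair), facing Pass: Accept terms gives 5, Reject terms gives 3. Proposed Accept terms is best. ✓
The founder (project quality excellent), facing Pass: Accept terms gives 3, Reject terms gives 0. Proposed Accept terms is best. ✓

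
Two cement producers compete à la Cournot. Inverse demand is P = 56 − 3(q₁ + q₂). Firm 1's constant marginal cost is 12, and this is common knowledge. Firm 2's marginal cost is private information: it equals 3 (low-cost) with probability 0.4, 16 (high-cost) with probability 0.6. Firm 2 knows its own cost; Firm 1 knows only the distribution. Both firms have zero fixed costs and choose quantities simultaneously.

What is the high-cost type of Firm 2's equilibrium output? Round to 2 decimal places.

4.29

Type-c best response for Firm 2: q₂(c) = (56 − c)/6 − q₁/2.
Firm 1 maximizes expected profit; its first-order condition is 56 − 6q₁ − 3E[q₂] − 12 = 0.
Substituting E[q₂] and solving: E[c₂] = 10.8, so q₁ = (56 − 2·12 + 10.8)/9 = 4.75556.
q₂(high-cost) = (56 − 16 − 3·4.75556)/6 = 4.28889.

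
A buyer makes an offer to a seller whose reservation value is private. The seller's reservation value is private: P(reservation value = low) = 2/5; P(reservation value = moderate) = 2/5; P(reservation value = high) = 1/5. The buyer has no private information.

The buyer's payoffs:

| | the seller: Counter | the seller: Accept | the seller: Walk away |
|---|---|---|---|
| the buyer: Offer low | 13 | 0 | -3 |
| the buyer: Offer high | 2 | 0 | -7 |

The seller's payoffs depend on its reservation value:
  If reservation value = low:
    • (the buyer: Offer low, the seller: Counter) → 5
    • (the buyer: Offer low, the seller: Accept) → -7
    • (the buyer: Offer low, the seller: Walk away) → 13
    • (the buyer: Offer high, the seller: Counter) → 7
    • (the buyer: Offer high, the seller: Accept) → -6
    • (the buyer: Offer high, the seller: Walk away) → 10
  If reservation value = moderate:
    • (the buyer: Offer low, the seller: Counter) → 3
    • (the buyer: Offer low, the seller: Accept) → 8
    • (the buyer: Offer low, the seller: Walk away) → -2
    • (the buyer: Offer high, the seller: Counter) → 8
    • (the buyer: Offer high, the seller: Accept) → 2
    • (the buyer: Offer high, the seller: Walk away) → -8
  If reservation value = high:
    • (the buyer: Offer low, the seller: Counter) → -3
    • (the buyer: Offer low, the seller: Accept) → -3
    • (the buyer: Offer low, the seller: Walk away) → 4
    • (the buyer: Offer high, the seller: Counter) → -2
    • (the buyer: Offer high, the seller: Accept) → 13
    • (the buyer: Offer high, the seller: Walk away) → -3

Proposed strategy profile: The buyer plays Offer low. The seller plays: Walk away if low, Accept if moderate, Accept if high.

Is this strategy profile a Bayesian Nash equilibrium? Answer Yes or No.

The buyer plays Offer low: E[Offer low] = 2/5·(-3) + 2/5·(0) + 1/5·(0) = -6/5; E[Offer high] = -14/5. Best-responding. ✓
The seller (reservation value low), facing Offer low: Counter gives 5, Accept gives -7, Walk away gives 13. Proposed Walk away is best. ✓
The seller (reservation value moderate), facing Offer low: Counter gives 3, Accept gives 8, Walk away gives -2. Proposed Accept is best. ✓
The seller (reservation value high), facing Offer low: Counter gives -3, Accept gives -3, Walk away gives 4. Proposed Accept is not best — profitable deviation exists. ✗

No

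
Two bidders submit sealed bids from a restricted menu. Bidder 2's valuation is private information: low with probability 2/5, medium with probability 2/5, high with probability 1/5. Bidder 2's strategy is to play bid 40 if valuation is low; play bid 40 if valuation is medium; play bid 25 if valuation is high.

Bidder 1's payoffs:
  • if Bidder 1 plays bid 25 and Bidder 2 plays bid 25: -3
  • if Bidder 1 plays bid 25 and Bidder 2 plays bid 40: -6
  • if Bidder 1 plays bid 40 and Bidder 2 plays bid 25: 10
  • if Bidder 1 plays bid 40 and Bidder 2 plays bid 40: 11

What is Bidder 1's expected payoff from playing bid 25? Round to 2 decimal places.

Take the expectation over Bidder 2's valuation, weighting each type's action by its prior probability.
E[bid 25] = 2/5·(-6) + 2/5·(-6) + 1/5·(-3) = (-12/5) + (-12/5) + (-3/5) = -27/5

-5.40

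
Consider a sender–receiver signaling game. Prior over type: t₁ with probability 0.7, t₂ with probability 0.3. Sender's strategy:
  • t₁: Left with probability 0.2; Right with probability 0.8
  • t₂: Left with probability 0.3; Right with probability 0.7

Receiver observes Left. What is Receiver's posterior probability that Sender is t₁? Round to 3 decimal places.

P(Left) = 0.7·0.2 + 0.3·0.3 = 0.23
P(t₁ | Left) = (0.7·0.2) / 0.23 = 0.14 / 0.23 = 0.608696

0.609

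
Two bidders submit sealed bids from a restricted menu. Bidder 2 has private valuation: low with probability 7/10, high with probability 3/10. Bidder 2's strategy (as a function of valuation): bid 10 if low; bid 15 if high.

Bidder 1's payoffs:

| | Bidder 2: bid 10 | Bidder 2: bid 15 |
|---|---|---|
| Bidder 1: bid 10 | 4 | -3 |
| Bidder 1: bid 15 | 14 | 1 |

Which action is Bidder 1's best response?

E[bid 10] = 7/10·(4) + 3/10·(-3) = 19/10
E[bid 15] = 7/10·(14) + 3/10·(1) = 101/10
Best response: bid 15 (101/10 is the largest).

bid 15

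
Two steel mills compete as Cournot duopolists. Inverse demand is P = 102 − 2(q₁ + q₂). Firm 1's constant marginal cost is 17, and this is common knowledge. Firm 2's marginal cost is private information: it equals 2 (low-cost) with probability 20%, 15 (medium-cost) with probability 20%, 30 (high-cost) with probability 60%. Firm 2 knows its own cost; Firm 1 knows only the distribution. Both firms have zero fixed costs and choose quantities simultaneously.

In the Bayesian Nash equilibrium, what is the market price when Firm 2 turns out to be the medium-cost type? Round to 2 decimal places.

43.60

Type-c best response for Firm 2: q₂(c) = (102 − c)/4 − q₁/2.
Firm 1 maximizes expected profit; its first-order condition is 102 − 4q₁ − 2E[q₂] − 17 = 0.
Substituting E[q₂] and solving: E[c₂] = 21.4, so q₁ = (102 − 2·17 + 21.4)/6 = 14.9.
q₂(medium-cost) = 14.3, so P = 102 − 2·(14.9 + 14.3) = 43.6.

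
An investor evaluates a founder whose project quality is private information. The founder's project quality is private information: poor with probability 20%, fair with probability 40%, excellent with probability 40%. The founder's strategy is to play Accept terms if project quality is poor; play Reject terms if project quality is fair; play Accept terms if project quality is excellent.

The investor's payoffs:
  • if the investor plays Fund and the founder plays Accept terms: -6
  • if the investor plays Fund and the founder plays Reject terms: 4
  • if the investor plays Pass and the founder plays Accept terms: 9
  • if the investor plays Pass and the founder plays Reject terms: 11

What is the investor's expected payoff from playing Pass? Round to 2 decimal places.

E[Pass] = 0.2·9 + 0.4·11 + 0.4·9 = 1.8 + 4.4 + 3.6 = 9.8

9.80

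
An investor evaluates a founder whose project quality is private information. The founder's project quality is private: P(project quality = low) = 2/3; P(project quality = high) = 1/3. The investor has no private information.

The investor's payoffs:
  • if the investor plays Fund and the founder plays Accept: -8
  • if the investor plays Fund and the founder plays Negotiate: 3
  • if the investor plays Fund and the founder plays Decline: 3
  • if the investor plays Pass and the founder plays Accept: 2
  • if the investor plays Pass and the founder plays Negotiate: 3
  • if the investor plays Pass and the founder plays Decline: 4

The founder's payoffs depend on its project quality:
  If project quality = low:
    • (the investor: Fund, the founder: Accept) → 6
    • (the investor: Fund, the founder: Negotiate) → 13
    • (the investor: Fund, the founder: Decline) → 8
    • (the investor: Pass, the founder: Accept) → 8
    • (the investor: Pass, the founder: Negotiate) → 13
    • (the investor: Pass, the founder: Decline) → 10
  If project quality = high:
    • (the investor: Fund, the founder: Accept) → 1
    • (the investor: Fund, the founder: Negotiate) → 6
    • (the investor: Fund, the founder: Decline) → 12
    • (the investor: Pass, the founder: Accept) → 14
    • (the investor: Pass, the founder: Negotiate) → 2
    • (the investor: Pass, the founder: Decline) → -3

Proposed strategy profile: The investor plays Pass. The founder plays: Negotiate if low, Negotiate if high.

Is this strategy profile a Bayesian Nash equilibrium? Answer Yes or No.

No

A profile is a BNE iff every type of every player is best-responding given beliefs about the other side.
The investor plays Pass: E[Pass] = 2/3·(3) + 1/3·(3) = 3; E[Fund] = 3. Best-responding. ✓
The founder (project quality low), facing Pass: Accept gives 8, Negotiate gives 13, Decline gives 10. Proposed Negotiate is best. ✓
The founder (project quality high), facing Pass: Accept gives 14, Negotiate gives 2, Decline gives -3. Proposed Negotiate is not best — profitable deviation exists. ✗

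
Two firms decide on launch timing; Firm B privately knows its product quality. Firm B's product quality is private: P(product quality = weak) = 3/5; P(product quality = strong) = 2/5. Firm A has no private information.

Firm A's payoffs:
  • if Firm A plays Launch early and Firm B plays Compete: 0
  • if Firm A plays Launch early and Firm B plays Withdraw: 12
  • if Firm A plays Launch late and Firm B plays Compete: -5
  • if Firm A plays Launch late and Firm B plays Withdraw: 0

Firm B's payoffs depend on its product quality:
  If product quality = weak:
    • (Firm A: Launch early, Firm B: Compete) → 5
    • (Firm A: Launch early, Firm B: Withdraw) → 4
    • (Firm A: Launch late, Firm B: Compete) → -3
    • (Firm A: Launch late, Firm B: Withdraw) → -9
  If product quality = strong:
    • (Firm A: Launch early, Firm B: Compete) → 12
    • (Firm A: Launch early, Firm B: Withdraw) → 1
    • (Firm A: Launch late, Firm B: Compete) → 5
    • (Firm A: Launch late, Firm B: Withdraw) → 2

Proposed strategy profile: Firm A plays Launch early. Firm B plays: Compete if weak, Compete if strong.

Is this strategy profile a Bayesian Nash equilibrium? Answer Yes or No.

Firm A plays Launch early: E[Launch early] = 3/5·(0) + 2/5·(0) = 0; E[Launch late] = -5. Best-responding. ✓
Firm B (product quality weak), facing Launch early: Compete gives 5, Withdraw gives 4. Proposed Compete is best. ✓
Firm B (product quality strong), facing Launch early: Compete gives 12, Withdraw gives 1. Proposed Compete is best. ✓

Yes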